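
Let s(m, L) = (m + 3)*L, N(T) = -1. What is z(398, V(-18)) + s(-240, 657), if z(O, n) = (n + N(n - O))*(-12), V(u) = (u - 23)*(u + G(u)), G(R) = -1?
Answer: -165045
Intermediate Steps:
s(m, L) = L*(3 + m) (s(m, L) = (3 + m)*L = L*(3 + m))
V(u) = (-1 + u)*(-23 + u) (V(u) = (u - 23)*(u - 1) = (-23 + u)*(-1 + u) = (-1 + u)*(-23 + u))
z(O, n) = 12 - 12*n (z(O, n) = (n - 1)*(-12) = (-1 + n)*(-12) = 12 - 12*n)
z(398, V(-18)) + s(-240, 657) = (12 - 12*(23 + (-18)**2 - 24*(-18))) + 657*(3 - 240) = (12 - 12*(23 + 324 + 432)) + 657*(-237) = (12 - 12*779) - 155709 = (12 - 9348) - 155709 = -9336 - 155709 = -165045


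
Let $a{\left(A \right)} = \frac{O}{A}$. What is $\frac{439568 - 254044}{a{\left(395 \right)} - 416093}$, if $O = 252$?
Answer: $- \frac{73281980}{164356483} \approx -0.44587$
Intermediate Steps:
$a{\left(A \right)} = \frac{252}{A}$
$\frac{439568 - 254044}{a{\left(395 \right)} - 416093} = \frac{439568 - 254044}{\frac{252}{395} - 416093} = \frac{185524}{252 \cdot \frac{1}{395} - 416093} = \frac{185524}{\frac{252}{395} - 416093} = \frac{185524}{- \frac{164356483}{395}} = 185524 \left(- \frac{395}{164356483}\right) = - \frac{73281980}{164356483}$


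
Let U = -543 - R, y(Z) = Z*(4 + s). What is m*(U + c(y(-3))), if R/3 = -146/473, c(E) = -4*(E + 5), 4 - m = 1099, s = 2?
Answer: 253826475/473 ≈ 5.3663e+5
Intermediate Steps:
y(Z) = 6*Z (y(Z) = Z*(4 + 2) = Z*6 = 6*Z)
m = -1095 (m = 4 - 1*1099 = 4 - 1099 = -1095)
c(E) = -20 - 4*E (c(E) = -4*(5 + E) = -20 - 4*E)
R = -438/473 (R = 3*(-146/473) = -438/473 ≈ -0.92600)
U = -256401/473 (U = -543 - 1*(-438/473) = -543 + 438/473 = -256401/473 ≈ -542.07)
m*(U + c(y(-3))) = -1095*(-256401/473 + (-20 - 24*(-3))) = -1095*(-256401/473 + (-20 - 4*(-18))) = -1095*(-256401/473 + (-20 + 72)) = -1095*(-256401/473 + 52) = -1095*(-231805/473) = 253826475/473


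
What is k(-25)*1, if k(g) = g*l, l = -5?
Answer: 125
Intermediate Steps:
k(g) = -5*g (k(g) = g*(-5) = -5*g)
k(-25)*1 = -5*(-25)*1 = 125*1 = 125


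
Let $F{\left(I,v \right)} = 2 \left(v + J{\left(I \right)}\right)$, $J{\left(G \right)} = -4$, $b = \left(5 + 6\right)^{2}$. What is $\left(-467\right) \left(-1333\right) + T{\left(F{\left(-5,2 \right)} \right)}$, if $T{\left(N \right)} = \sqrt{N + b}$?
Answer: $622511 + 3 \sqrt{13} \approx 6.2252 \cdot 10^{5}$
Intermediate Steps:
$b = 121$ ($b = 11^{2} = 121$)
$F{\left(I,v \right)} = -8 + 2 v$ ($F{\left(I,v \right)} = 2 \left(v - 4\right) = 2 \left(-4 + v\right) = -8 + 2 v$)
$T{\left(N \right)} = \sqrt{121 + N}$ ($T{\left(N \right)} = \sqrt{N + 121} = \sqrt{121 + N}$)
$\left(-467\right) \left(-1333\right) + T{\left(F{\left(-5,2 \right)} \right)} = \left(-467\right) \left(-1333\right) + \sqrt{121 + \left(-8 + 2 \cdot 2\right)} = 622511 + \sqrt{121 + \left(-8 + 4\right)} = 622511 + \sqrt{121 - 4} = 622511 + \sqrt{117} = 622511 + 3 \sqrt{13}$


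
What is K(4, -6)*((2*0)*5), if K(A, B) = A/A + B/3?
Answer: 0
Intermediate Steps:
K(A, B) = 1 + B/3 (K(A, B) = 1 + B*(⅓) = 1 + B/3)
K(4, -6)*((2*0)*5) = (1 + (⅓)*(-6))*((2*0)*5) = (1 - 2)*(0*5) = -1*0 = 0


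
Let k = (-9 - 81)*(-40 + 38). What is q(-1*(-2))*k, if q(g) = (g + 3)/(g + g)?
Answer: 225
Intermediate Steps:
q(g) = (3 + g)/(2*g) (q(g) = (3 + g)/((2*g)) = (3 + g)*(1/(2*g)) = (3 + g)/(2*g))
k = 180 (k = -90*(-2) = 180)
q(-1*(-2))*k = ((3 - 1*(-2))/(2*((-1*(-2)))))*180 = ((½)*(3 + 2)/2)*180 = ((½)*(½)*5)*180 = (5/4)*180 = 225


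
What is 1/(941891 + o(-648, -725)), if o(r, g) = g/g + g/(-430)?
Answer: 86/81002857 ≈ 1.0617e-6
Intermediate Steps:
o(r, g) = 1 - g/430 (o(r, g) = 1 + g*(-1/430) = 1 - g/430)
1/(941891 + o(-648, -725)) = 1/(941891 + (1 - 1/430*(-725))) = 1/(941891 + (1 + 145/86)) = 1/(941891 + 231/86) = 1/(81002857/86) = 86/81002857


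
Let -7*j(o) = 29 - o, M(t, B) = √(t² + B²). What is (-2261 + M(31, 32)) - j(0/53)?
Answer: -15798/7 + √1985 ≈ -2212.3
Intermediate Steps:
M(t, B) = √(B² + t²)
j(o) = -29/7 + o/7 (j(o) = -(29 - o)/7 = -29/7 + o/7)
(-2261 + M(31, 32)) - j(0/53) = (-2261 + √(32² + 31²)) - (-29/7 + (0/53)/7) = (-2261 + √(1024 + 961)) - (-29/7 + (0*(1/53))/7) = (-2261 + √1985) - (-29/7 + (⅐)*0) = (-2261 + √1985) - (-29/7 + 0) = (-2261 + √1985) - 1*(-29/7) = (-2261 + √1985) + 29/7 = -15798/7 + √1985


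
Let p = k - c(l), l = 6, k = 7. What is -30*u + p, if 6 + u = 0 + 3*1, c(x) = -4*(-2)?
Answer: 89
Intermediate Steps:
c(x) = 8
u = -3 (u = -6 + (0 + 3*1) = -6 + (0 + 3) = -6 + 3 = -3)
p = -1 (p = 7 - 1*8 = 7 - 8 = -1)
-30*u + p = -30*(-3) - 1 = 90 - 1 = 89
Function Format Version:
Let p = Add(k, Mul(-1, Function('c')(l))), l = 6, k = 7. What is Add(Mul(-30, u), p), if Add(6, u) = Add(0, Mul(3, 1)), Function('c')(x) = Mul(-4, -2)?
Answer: 89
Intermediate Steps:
Function('c')(x) = 8
u = -3 (u = Add(-6, Add(0, Mul(3, 1))) = Add(-6, Add(0, 3)) = Add(-6, 3) = -3)
p = -1 (p = Add(7, Mul(-1, 8)) = Add(7, -8) = -1)
Add(Mul(-30, u), p) = Add(Mul(-30, -3), -1) = Add(90, -1) = 89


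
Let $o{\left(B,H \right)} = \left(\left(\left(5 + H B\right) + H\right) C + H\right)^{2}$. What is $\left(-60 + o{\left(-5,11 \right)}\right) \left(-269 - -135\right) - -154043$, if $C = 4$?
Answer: $-2655267$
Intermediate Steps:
$o{\left(B,H \right)} = \left(20 + 5 H + 4 B H\right)^{2}$ ($o{\left(B,H \right)} = \left(\left(\left(5 + H B\right) + H\right) 4 + H\right)^{2} = \left(\left(\left(5 + B H\right) + H\right) 4 + H\right)^{2} = \left(\left(5 + H + B H\right) 4 + H\right)^{2} = \left(\left(20 + 4 H + 4 B H\right) + H\right)^{2} = \left(20 + 5 H + 4 B H\right)^{2}$)
$\left(-60 + o{\left(-5,11 \right)}\right) \left(-269 - -135\right) - -154043 = \left(-60 + \left(20 + 5 \cdot 11 + 4 \left(-5\right) 11\right)^{2}\right) \left(-269 - -135\right) - -154043 = \left(-60 + \left(20 + 55 - 220\right)^{2}\right) \left(-269 + 135\right) + 154043 = \left(-60 + \left(-145\right)^{2}\right) \left(-134\right) + 154043 = \left(-60 + 21025\right) \left(-134\right) + 154043 = 20965 \left(-134\right) + 154043 = -2809310 + 154043 = -2655267$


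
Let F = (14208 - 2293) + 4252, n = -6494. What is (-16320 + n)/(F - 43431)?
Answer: 11407/13632 ≈ 0.83678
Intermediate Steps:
F = 16167 (F = 11915 + 4252 = 16167)
(-16320 + n)/(F - 43431) = (-16320 - 6494)/(16167 - 43431) = -22814/(-27264) = -22814*(-1/27264) = 11407/13632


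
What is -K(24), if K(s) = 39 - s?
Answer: -15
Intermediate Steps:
-K(24) = -(39 - 1*24) = -(39 - 24) = -1*15 = -15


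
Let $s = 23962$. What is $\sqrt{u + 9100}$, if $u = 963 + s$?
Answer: $5 \sqrt{1361} \approx 184.46$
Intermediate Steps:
$u = 24925$ ($u = 963 + 23962 = 24925$)
$\sqrt{u + 9100} = \sqrt{24925 + 9100} = \sqrt{34025} = 5 \sqrt{1361}$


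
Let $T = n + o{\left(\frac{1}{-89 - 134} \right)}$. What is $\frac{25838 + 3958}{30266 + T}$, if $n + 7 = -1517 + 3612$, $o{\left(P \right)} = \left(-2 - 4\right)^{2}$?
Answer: $\frac{14898}{16195} \approx 0.91991$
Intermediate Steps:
$o{\left(P \right)} = 36$ ($o{\left(P \right)} = \left(-6\right)^{2} = 36$)
$n = 2088$ ($n = -7 + \left(-1517 + 3612\right) = -7 + 2095 = 2088$)
$T = 2124$ ($T = 2088 + 36 = 2124$)
$\frac{25838 + 3958}{30266 + T} = \frac{25838 + 3958}{30266 + 2124} = \frac{29796}{32390} = 29796 \cdot \frac{1}{32390} = \frac{14898}{16195}$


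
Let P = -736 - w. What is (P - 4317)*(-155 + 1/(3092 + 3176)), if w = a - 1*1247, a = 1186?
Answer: 1212480672/1567 ≈ 7.7376e+5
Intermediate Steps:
w = -61 (w = 1186 - 1*1247 = 1186 - 1247 = -61)
P = -675 (P = -736 - 1*(-61) = -736 + 61 = -675)
(P - 4317)*(-155 + 1/(3092 + 3176)) = (-675 - 4317)*(-155 + 1/(3092 + 3176)) = -4992*(-155 + 1/6268) = -4992*(-971539/6268) = 1212480672/1567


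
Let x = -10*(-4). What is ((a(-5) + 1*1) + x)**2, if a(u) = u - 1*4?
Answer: 1024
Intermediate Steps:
a(u) = -4 + u (a(u) = u - 4 = -4 + u)
x = 40
((a(-5) + 1*1) + x)**2 = (((-4 - 5) + 1*1) + 40)**2 = ((-9 + 1) + 40)**2 = (-8 + 40)**2 = 32**2 = 1024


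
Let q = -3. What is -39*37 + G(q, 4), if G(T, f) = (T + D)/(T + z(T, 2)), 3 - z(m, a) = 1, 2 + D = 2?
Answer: -1440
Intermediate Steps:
D = 0 (D = -2 + 2 = 0)
z(m, a) = 2 (z(m, a) = 3 - 1*1 = 3 - 1 = 2)
G(T, f) = T/(2 + T) (G(T, f) = (T + 0)/(T + 2) = T/(2 + T))
-39*37 + G(q, 4) = -39*37 - 3/(2 - 3) = -1443 - 3/(-1) = -1443 - 3*(-1) = -1443 + 3 = -1440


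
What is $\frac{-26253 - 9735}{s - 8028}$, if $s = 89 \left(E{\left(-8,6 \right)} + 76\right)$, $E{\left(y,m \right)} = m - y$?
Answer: $\frac{5998}{3} \approx 1999.3$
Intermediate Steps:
$s = 8010$ ($s = 89 \left(\left(6 - -8\right) + 76\right) = 89 \left(\left(6 + 8\right) + 76\right) = 89 \left(14 + 76\right) = 89 \cdot 90 = 8010$)
$\frac{-26253 - 9735}{s - 8028} = \frac{-26253 - 9735}{8010 - 8028} = - \frac{35988}{-18} = \left(-35988\right) \left(- \frac{1}{18}\right) = \frac{5998}{3}$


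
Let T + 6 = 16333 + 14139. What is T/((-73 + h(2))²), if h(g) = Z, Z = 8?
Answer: 30466/4225 ≈ 7.2109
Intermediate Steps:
T = 30466 (T = -6 + (16333 + 14139) = -6 + 30472 = 30466)
h(g) = 8
T/((-73 + h(2))²) = 30466/((-73 + 8)²) = 30466/((-65)²) = 30466/4225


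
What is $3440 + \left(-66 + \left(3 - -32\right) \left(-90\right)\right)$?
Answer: $224$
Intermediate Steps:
$3440 + \left(-66 + \left(3 - -32\right) \left(-90\right)\right) = 3440 + \left(-66 + \left(3 + 32\right) \left(-90\right)\right) = 3440 + \left(-66 + 35 \left(-90\right)\right) = 3440 - 3216 = 224$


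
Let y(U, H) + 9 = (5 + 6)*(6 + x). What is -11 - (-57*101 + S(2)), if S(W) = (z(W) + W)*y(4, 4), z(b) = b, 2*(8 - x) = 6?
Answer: 5298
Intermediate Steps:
x = 5 (x = 8 - ½*6 = 8 - 3 = 5)
y(U, H) = 112 (y(U, H) = -9 + (5 + 6)*(6 + 5) = -9 + 11*11 = -9 + 121 = 112)
S(W) = 224*W (S(W) = (W + W)*112 = (2*W)*112 = 224*W)
-11 - (-57*101 + S(2)) = -11 - (-57*101 + 224*2) = -11 - (-5757 + 448) = -11 - 1*(-5309) = -11 + 5309 = 5298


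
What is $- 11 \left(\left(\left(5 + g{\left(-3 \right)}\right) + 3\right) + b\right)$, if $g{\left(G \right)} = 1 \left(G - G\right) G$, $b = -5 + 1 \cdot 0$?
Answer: $-33$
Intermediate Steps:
$b = -5$ ($b = -5 + 0 = -5$)
$g{\left(G \right)} = 0$ ($g{\left(G \right)} = 1 \cdot 0 G = 0 G = 0$)
$- 11 \left(\left(\left(5 + g{\left(-3 \right)}\right) + 3\right) + b\right) = - 11 \left(\left(\left(5 + 0\right) + 3\right) - 5\right) = - 11 \left(\left(5 + 3\right) - 5\right) = - 11 \left(8 - 5\right) = \left(-11\right) 3 = -33$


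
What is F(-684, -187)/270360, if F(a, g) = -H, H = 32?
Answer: -4/33795 ≈ -0.00011836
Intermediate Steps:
F(a, g) = -32 (F(a, g) = -1*32 = -32)
F(-684, -187)/270360 = -32/270360 = -32*1/270360 = -4/33795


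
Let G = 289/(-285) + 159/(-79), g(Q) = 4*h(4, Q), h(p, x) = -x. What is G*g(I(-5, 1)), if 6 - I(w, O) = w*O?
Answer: 2998424/22515 ≈ 133.17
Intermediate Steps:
I(w, O) = 6 - O*w (I(w, O) = 6 - w*O = 6 - O*w)
g(Q) = -4*Q (g(Q) = 4*(-Q) = -4*Q)
G = -68146/22515 (G = 289*(-1/285) + 159*(-1/79) = -289/285 - 159/79 = -68146/22515 ≈ -3.0267)
G*g(I(-5, 1)) = -(-272584)*(6 - 1*1*(-5))/22515 = -(-272584)*(6 + 5)/22515 = -(-272584)*11/22515 = -68146/22515*(-44) = 2998424/22515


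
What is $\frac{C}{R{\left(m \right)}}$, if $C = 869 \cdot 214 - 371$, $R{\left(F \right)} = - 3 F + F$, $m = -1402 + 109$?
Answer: $\frac{61865}{862} \approx 71.769$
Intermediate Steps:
$m = -1293$
$R{\left(F \right)} = - 2 F$
$C = 185595$ ($C = 185966 - 371 = 185595$)
$\frac{C}{R{\left(m \right)}} = \frac{185595}{\left(-2\right) \left(-1293\right)} = \frac{185595}{2586} = 185595 \cdot \frac{1}{2586} = \frac{61865}{862}$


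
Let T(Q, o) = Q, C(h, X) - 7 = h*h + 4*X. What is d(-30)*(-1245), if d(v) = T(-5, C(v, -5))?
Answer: 6225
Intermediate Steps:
C(h, X) = 7 + h**2 + 4*X (C(h, X) = 7 + (h*h + 4*X) = 7 + (h**2 + 4*X) = 7 + h**2 + 4*X)
d(v) = -5
d(-30)*(-1245) = -5*(-1245) = 6225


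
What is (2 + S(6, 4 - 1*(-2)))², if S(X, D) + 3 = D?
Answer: 25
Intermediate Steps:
S(X, D) = -3 + D
(2 + S(6, 4 - 1*(-2)))² = (2 + (-3 + (4 - 1*(-2))))² = (2 + (-3 + (4 + 2)))² = (2 + (-3 + 6))² = (2 + 3)² = 5² = 25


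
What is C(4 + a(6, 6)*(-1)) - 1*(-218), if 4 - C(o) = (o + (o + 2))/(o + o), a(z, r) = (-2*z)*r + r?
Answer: 15469/70 ≈ 220.99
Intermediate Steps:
a(z, r) = r - 2*r*z (a(z, r) = -2*r*z + r = r - 2*r*z)
C(o) = 4 - (2 + 2*o)/(2*o) (C(o) = 4 - (o + (o + 2))/(o + o) = 4 - (o + (2 + o))/(2*o) = 4 - (2 + 2*o)*1/(2*o) = 4 - (2 + 2*o)/(2*o))
C(4 + a(6, 6)*(-1)) - 1*(-218) = (3 - 1/(4 + (6*(1 - 2*6))*(-1))) - 1*(-218) = (3 - 1/(4 + (6*(1 - 12))*(-1))) + 218 = (3 - 1/(4 + (6*(-11))*(-1))) + 218 = (3 - 1/(4 - 66*(-1))) + 218 = (3 - 1/(4 + 66)) + 218 = (3 - 1/70) + 218 = 209/70 + 218 = 15469/70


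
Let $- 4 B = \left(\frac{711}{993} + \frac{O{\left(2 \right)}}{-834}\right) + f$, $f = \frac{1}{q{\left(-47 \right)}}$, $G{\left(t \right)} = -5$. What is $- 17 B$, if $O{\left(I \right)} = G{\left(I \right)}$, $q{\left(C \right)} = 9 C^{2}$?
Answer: $\frac{22455967573}{7317639432} \approx 3.0687$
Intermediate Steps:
$O{\left(I \right)} = -5$
$f = \frac{1}{19881}$ ($f = \frac{1}{9 \left(-47\right)^{2}} = \frac{1}{9 \cdot 2209} = \frac{1}{19881} \approx 5.0299 \cdot 10^{-5}$)
$B = - \frac{1320939269}{7317639432}$ ($B = - \frac{\left(\frac{711}{993} - \frac{5}{-834}\right) + \frac{1}{19881}}{4} = - \frac{\left(711 \cdot \frac{1}{993} - - \frac{5}{834}\right) + \frac{1}{19881}}{4} = - \frac{\left(\frac{237}{331} + \frac{5}{834}\right) + \frac{1}{19881}}{4} = - \frac{\frac{199313}{276054} + \frac{1}{19881}}{4} = \left(- \frac{1}{4}\right) \frac{1320939269}{1829409858} = - \frac{1320939269}{7317639432} \approx -0.18051$)
$- 17 B = \left(-17\right) \left(- \frac{1320939269}{7317639432}\right) = \frac{22455967573}{7317639432}$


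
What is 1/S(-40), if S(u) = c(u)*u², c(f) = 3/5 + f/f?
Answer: 1/2560 ≈ 0.00039063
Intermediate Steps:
c(f) = 8/5 (c(f) = 3*(⅕) + 1 = ⅗ + 1 = 8/5)
S(u) = 8*u²/5
1/S(-40) = 1/((8/5)*(-40)²) = 1/((8/5)*1600) = 1/2560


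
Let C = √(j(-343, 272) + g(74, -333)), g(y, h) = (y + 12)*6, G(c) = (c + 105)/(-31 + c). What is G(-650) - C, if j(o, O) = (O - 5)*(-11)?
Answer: 545/681 - 3*I*√269 ≈ 0.80029 - 49.204*I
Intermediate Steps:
G(c) = (105 + c)/(-31 + c)
g(y, h) = 72 + 6*y (g(y, h) = (12 + y)*6 = 72 + 6*y)
j(o, O) = 55 - 11*O (j(o, O) = (-5 + O)*(-11) = 55 - 11*O)
C = 3*I*√269 (C = √((55 - 11*272) + (72 + 6*74)) = √((55 - 2992) + (72 + 444)) = √(-2937 + 516) = √(-2421) = 3*I*√269 ≈ 49.204*I)
G(-650) - C = (105 - 650)/(-31 - 650) - 3*I*√269 = -545/(-681) - 3*I*√269 = -1/681*(-545) - 3*I*√269 = 545/681 - 3*I*√269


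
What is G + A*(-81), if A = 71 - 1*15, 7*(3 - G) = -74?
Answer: -31657/7 ≈ -4522.4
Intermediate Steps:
G = 95/7 (G = 3 - ⅐*(-74) = 3 + 74/7 = 95/7 ≈ 13.571)
A = 56 (A = 71 - 15 = 56)
G + A*(-81) = 95/7 + 56*(-81) = 95/7 - 4536 = -31657/7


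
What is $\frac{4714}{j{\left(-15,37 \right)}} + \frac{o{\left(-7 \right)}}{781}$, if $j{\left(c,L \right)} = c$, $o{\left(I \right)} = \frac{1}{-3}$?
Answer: $- \frac{1227213}{3905} \approx -314.27$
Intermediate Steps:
$o{\left(I \right)} = - \frac{1}{3}$
$\frac{4714}{j{\left(-15,37 \right)}} + \frac{o{\left(-7 \right)}}{781} = \frac{4714}{-15} - \frac{1}{3 \cdot 781} = 4714 \left(- \frac{1}{15}\right) - \frac{1}{2343} = - \frac{4714}{15} - \frac{1}{2343} = - \frac{1227213}{3905}$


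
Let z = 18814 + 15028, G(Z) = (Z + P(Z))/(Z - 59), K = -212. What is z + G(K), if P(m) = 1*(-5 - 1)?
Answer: 9171400/271 ≈ 33843.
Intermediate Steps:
P(m) = -6 (P(m) = 1*(-6) = -6)
G(Z) = (-6 + Z)/(-59 + Z) (G(Z) = (Z - 6)/(Z - 59) = (-6 + Z)/(-59 + Z))
z = 33842
z + G(K) = 33842 + (-6 - 212)/(-59 - 212) = 33842 - 218/(-271) = 33842 - 1/271*(-218) = 33842 + 218/271 = 9171400/271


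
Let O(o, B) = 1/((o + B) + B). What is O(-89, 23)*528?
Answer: -528/43 ≈ -12.279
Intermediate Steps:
O(o, B) = 1/(o + 2*B) (O(o, B) = 1/((B + o) + B) = 1/(o + 2*B))
O(-89, 23)*528 = 528/(-89 + 2*23) = 528/(-89 + 46) = 528/(-43) = -1/43*528 = -528/43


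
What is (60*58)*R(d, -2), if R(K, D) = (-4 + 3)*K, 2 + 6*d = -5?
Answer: 4060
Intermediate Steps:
d = -7/6 (d = -⅓ + (⅙)*(-5) = -⅓ - ⅚ = -7/6 ≈ -1.1667)
R(K, D) = -K
(60*58)*R(d, -2) = (60*58)*(-1*(-7/6)) = 3480*(7/6) = 4060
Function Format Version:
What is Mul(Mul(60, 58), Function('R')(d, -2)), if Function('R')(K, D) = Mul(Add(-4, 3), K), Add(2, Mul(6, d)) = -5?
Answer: 4060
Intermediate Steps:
d = Rational(-7, 6) (d = Add(Rational(-1, 3), Mul(Rational(1, 6), -5)) = Add(Rational(-1, 3), Rational(-5, 6)) = Rational(-7, 6) ≈ -1.1667)
Function('R')(K, D) = Mul(-1, K)
Mul(Mul(60, 58), Function('R')(d, -2)) = Mul(Mul(60, 58), Mul(-1, Rational(-7, 6))) = Mul(3480, Rational(7, 6)) = 4060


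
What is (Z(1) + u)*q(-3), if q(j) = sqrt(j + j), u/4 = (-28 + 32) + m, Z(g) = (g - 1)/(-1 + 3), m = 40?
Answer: 176*I*sqrt(6) ≈ 431.11*I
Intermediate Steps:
Z(g) = -1/2 + g/2 (Z(g) = (-1 + g)/2 = (-1 + g)*(1/2) = -1/2 + g/2)
u = 176 (u = 4*((-28 + 32) + 40) = 4*(4 + 40) = 4*44 = 176)
q(j) = sqrt(2)*sqrt(j) (q(j) = sqrt(2*j) = sqrt(2)*sqrt(j))
(Z(1) + u)*q(-3) = ((-1/2 + (1/2)*1) + 176)*(sqrt(2)*sqrt(-3)) = ((-1/2 + 1/2) + 176)*(sqrt(2)*(I*sqrt(3))) = (0 + 176)*(I*sqrt(6)) = 176*(I*sqrt(6)) = 176*I*sqrt(6)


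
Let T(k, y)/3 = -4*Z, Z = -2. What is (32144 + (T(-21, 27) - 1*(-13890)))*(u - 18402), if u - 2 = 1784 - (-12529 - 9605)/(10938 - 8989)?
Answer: -1490549722100/1949 ≈ -7.6478e+8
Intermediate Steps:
T(k, y) = 24 (T(k, y) = 3*(-4*(-2)) = 3*8 = 24)
u = 3503048/1949 (u = 2 + (1784 - (-12529 - 9605)/(10938 - 8989)) = 2 + (1784 - (-22134)/1949) = 2 + (1784 - 1*(-22134/1949)) = 2 + (1784 + 22134/1949) = 2 + 3499150/1949 = 3503048/1949 ≈ 1797.4)
(32144 + (T(-21, 27) - 1*(-13890)))*(u - 18402) = (32144 + (24 - 1*(-13890)))*(3503048/1949 - 18402) = (32144 + (24 + 13890))*(-32362450/1949) = (32144 + 13914)*(-32362450/1949) = 46058*(-32362450/1949) = -1490549722100/1949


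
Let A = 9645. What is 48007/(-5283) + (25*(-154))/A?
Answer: -32224471/3396969 ≈ -9.4862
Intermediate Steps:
48007/(-5283) + (25*(-154))/A = 48007/(-5283) + (25*(-154))/9645 = 48007*(-1/5283) - 3850*1/9645 = -48007/5283 - 770/1929 = -32224471/3396969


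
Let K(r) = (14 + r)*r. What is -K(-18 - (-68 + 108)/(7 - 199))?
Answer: -38857/576 ≈ -67.460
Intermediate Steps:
K(r) = r*(14 + r)
-K(-18 - (-68 + 108)/(7 - 199)) = -(-18 - (-68 + 108)/(7 - 199))*(14 + (-18 - (-68 + 108)/(7 - 199))) = -(-18 - 40/(-192))*(14 + (-18 - 40/(-192))) = -(-18 - 40*(-1)/192)*(14 + (-18 - 40*(-1)/192)) = -(-18 - 1*(-5/24))*(14 + (-18 - 1*(-5/24))) = -(-18 + 5/24)*(14 + (-18 + 5/24)) = -(-427)*(14 - 427/24)/24 = -(-427)*(-91)/(24*24) = -1*38857/576 = -38857/576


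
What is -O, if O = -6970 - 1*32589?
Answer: 39559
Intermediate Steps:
O = -39559 (O = -6970 - 32589 = -39559)
-O = -1*(-39559) = 39559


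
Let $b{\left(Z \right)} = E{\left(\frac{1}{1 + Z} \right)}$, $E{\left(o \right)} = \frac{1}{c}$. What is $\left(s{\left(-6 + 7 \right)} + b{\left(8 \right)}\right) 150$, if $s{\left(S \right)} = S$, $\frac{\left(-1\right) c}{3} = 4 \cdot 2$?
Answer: $\frac{575}{4} \approx 143.75$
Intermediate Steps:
$c = -24$ ($c = - 3 \cdot 4 \cdot 2 = \left(-3\right) 8 = -24$)
$E{\left(o \right)} = - \frac{1}{24}$ ($E{\left(o \right)} = \frac{1}{-24} = - \frac{1}{24}$)
$b{\left(Z \right)} = - \frac{1}{24}$
$\left(s{\left(-6 + 7 \right)} + b{\left(8 \right)}\right) 150 = \left(\left(-6 + 7\right) - \frac{1}{24}\right) 150 = \left(1 - \frac{1}{24}\right) 150 = \frac{23}{24} \cdot 150 = \frac{575}{4}$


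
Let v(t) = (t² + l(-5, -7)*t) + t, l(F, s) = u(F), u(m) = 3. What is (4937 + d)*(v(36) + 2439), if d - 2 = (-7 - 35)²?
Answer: 26000937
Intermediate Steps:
l(F, s) = 3
d = 1766 (d = 2 + (-7 - 35)² = 2 + (-42)² = 2 + 1764 = 1766)
v(t) = t² + 4*t (v(t) = (t² + 3*t) + t = t² + 4*t)
(4937 + d)*(v(36) + 2439) = (4937 + 1766)*(36*(4 + 36) + 2439) = 6703*(36*40 + 2439) = 6703*(1440 + 2439) = 6703*3879 = 26000937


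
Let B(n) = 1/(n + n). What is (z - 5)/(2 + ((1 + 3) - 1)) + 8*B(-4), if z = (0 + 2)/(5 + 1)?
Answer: -29/15 ≈ -1.9333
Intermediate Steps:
z = ⅓ (z = 2/6 = 2*(⅙) = ⅓ ≈ 0.33333)
B(n) = 1/(2*n)
(z - 5)/(2 + ((1 + 3) - 1)) + 8*B(-4) = (⅓ - 5)/(2 + ((1 + 3) - 1)) + 8*((½)/(-4)) = -14/(3*(2 + (4 - 1))) + 8*((½)*(-¼)) = -14/(3*(2 + 3)) + 8*(-⅛) = -14/3/5 - 1 = -14/3*⅕ - 1 = -14/15 - 1 = -29/15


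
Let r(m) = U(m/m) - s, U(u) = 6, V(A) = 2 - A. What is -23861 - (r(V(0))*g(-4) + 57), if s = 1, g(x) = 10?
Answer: -23968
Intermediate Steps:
r(m) = 5 (r(m) = 6 - 1*1 = 6 - 1 = 5)
-23861 - (r(V(0))*g(-4) + 57) = -23861 - (5*10 + 57) = -23861 - (50 + 57) = -23861 - 1*107 = -23861 - 107 = -23968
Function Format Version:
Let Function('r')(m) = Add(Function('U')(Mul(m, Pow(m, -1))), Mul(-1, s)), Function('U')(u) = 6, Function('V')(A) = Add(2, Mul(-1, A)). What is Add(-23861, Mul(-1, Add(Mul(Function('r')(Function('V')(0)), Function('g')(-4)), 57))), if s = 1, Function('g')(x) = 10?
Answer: -23968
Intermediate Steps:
Function('r')(m) = 5 (Function('r')(m) = Add(6, Mul(-1, 1)) = Add(6, -1) = 5)
Add(-23861, Mul(-1, Add(Mul(Function('r')(Function('V')(0)), Function('g')(-4)), 57))) = Add(-23861, Mul(-1, Add(Mul(5, 10), 57))) = Add(-23861, Mul(-1, Add(50, 57))) = Add(-23861, Mul(-1, 107)) = Add(-23861, -107) = -23968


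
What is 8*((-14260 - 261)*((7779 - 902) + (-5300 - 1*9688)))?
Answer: 942238648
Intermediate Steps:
8*((-14260 - 261)*((7779 - 902) + (-5300 - 1*9688))) = 8*(-14521*(6877 + (-5300 - 9688))) = 8*(-14521*(6877 - 14988)) = 8*(-14521*(-8111)) = 8*117779831 = 942238648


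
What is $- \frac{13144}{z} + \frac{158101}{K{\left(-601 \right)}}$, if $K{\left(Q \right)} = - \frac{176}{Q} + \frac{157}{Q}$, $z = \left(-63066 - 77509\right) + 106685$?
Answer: $\frac{1610092013313}{321955} \approx 5.001 \cdot 10^{6}$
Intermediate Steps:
$z = -33890$ ($z = -140575 + 106685 = -33890$)
$K{\left(Q \right)} = - \frac{19}{Q}$
$- \frac{13144}{z} + \frac{158101}{K{\left(-601 \right)}} = - \frac{13144}{-33890} + \frac{158101}{\left(-19\right) \frac{1}{-601}} = \left(-13144\right) \left(- \frac{1}{33890}\right) + \frac{158101}{\left(-19\right) \left(- \frac{1}{601}\right)} = \frac{6572}{16945} + \frac{158101}{\frac{19}{601}} = \frac{6572}{16945} + 158101 \cdot \frac{601}{19} = \frac{6572}{16945} + \frac{95018701}{19} = \frac{1610092013313}{321955}$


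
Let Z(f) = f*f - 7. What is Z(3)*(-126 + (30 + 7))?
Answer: -178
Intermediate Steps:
Z(f) = -7 + f**2 (Z(f) = f**2 - 7 = -7 + f**2)
Z(3)*(-126 + (30 + 7)) = (-7 + 3**2)*(-126 + (30 + 7)) = (-7 + 9)*(-126 + 37) = 2*(-89) = -178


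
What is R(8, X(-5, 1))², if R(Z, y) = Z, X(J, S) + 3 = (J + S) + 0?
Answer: 64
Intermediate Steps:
X(J, S) = -3 + J + S (X(J, S) = -3 + ((J + S) + 0) = -3 + (J + S) = -3 + J + S)
R(8, X(-5, 1))² = 8² = 64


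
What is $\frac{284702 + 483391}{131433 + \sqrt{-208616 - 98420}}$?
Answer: $\frac{100952767269}{17274940525} - \frac{1536186 i \sqrt{76759}}{17274940525} \approx 5.8439 - 0.024637 i$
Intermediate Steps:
$\frac{284702 + 483391}{131433 + \sqrt{-208616 - 98420}} = \frac{768093}{131433 + \sqrt{-307036}} = \frac{768093}{131433 + 2 i \sqrt{76759}}$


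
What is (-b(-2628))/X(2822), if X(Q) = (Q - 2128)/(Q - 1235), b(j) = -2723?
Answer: 4321401/694 ≈ 6226.8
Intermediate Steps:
X(Q) = (-2128 + Q)/(-1235 + Q)
(-b(-2628))/X(2822) = (-1*(-2723))/(((-2128 + 2822)/(-1235 + 2822))) = 2723/((694/1587)) = 2723/(((1/1587)*694)) = 2723/(694/1587) = 2723*(1587/694) = 4321401/694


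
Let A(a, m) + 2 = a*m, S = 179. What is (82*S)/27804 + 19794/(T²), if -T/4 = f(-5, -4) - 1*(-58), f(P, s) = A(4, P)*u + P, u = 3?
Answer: 73755211/9397752 ≈ 7.8482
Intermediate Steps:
A(a, m) = -2 + a*m
f(P, s) = -6 + 13*P (f(P, s) = (-2 + 4*P)*3 + P = (-6 + 12*P) + P = -6 + 13*P)
T = 52 (T = -4*((-6 + 13*(-5)) - 1*(-58)) = -4*((-6 - 65) + 58) = -4*(-71 + 58) = -4*(-13) = 52)
(82*S)/27804 + 19794/(T²) = (82*179)/27804 + 19794/(52²) = 14678*(1/27804) + 19794/2704 = 7339/13902 + 19794*(1/2704) = 7339/13902 + 9897/1352 = 73755211/9397752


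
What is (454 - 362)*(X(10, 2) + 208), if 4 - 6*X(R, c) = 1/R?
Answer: 95979/5 ≈ 19196.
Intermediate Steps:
X(R, c) = 2/3 - 1/(6*R)
(454 - 362)*(X(10, 2) + 208) = (454 - 362)*((1/6)*(-1 + 4*10)/10 + 208) = 92*((1/6)*(1/10)*(-1 + 40) + 208) = 92*((1/6)*(1/10)*39 + 208) = 92*(13/20 + 208) = 92*(4173/20) = 95979/5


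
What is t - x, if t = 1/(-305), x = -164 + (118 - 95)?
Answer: 43004/305 ≈ 141.00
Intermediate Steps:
x = -141 (x = -164 + 23 = -141)
t = -1/305 ≈ -0.0032787
t - x = -1/305 - 1*(-141) = -1/305 + 141 = 43004/305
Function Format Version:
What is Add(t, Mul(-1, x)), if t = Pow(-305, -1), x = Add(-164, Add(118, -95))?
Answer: Rational(43004, 305) ≈ 141.00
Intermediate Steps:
x = -141 (x = Add(-164, 23) = -141)
t = Rational(-1, 305) ≈ -0.0032787
Add(t, Mul(-1, x)) = Add(Rational(-1, 305), Mul(-1, -141)) = Add(Rational(-1, 305), 141) = Rational(43004, 305)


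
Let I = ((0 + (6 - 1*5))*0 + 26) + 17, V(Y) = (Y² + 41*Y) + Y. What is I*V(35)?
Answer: 115885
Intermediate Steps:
V(Y) = Y² + 42*Y
I = 43 (I = ((0 + (6 - 5))*0 + 26) + 17 = ((0 + 1)*0 + 26) + 17 = (1*0 + 26) + 17 = (0 + 26) + 17 = 26 + 17 = 43)
I*V(35) = 43*(35*(42 + 35)) = 43*(35*77) = 43*2695 = 115885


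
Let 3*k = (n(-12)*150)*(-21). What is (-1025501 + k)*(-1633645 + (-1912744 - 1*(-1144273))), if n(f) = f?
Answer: 2433105698516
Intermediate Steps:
k = 12600 (k = (-12*150*(-21))/3 = (-1800*(-21))/3 = (⅓)*37800 = 12600)
(-1025501 + k)*(-1633645 + (-1912744 - 1*(-1144273))) = (-1025501 + 12600)*(-1633645 + (-1912744 - 1*(-1144273))) = -1012901*(-1633645 + (-1912744 + 1144273)) = -1012901*(-1633645 - 768471) = -1012901*(-2402116) = 2433105698516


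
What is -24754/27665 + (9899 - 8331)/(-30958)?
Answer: -404856526/428226535 ≈ -0.94543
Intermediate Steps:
-24754/27665 + (9899 - 8331)/(-30958) = -24754*1/27665 + 1568*(-1/30958) = -24754/27665 - 784/15479 = -404856526/428226535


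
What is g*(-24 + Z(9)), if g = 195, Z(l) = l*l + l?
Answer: 12870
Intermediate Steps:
Z(l) = l + l² (Z(l) = l² + l = l + l²)
g*(-24 + Z(9)) = 195*(-24 + 9*(1 + 9)) = 195*(-24 + 9*10) = 195*(-24 + 90) = 195*66 = 12870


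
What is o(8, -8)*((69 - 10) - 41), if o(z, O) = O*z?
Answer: -1152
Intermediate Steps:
o(8, -8)*((69 - 10) - 41) = (-8*8)*((69 - 10) - 41) = -64*(59 - 41) = -64*18 = -1152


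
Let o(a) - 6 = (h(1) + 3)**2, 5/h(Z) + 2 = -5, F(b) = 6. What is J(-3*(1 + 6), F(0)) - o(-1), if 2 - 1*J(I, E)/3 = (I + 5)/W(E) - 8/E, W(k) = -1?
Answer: -2412/49 ≈ -49.224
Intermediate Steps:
h(Z) = -5/7 (h(Z) = 5/(-2 - 5) = 5/(-7) = 5*(-1/7) = -5/7)
J(I, E) = 21 + 3*I + 24/E (J(I, E) = 6 - 3*((I + 5)/(-1) - 8/E) = 6 - 3*((5 + I)*(-1) - 8/E) = 6 - 3*((-5 - I) - 8/E) = 6 - 3*(-5 - I - 8/E) = 6 + (15 + 3*I + 24/E) = 21 + 3*I + 24/E)
o(a) = 550/49 (o(a) = 6 + (-5/7 + 3)**2 = 6 + (16/7)**2 = 6 + 256/49 = 550/49)
J(-3*(1 + 6), F(0)) - o(-1) = (21 + 3*(-3*(1 + 6)) + 24/6) - 1*550/49 = (21 + 3*(-3*7) + 24*(1/6)) - 550/49 = (21 + 3*(-21) + 4) - 550/49 = (21 - 63 + 4) - 550/49 = -38 - 550/49 = -2412/49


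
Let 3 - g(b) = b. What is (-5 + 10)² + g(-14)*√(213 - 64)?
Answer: 25 + 17*√149 ≈ 232.51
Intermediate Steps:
g(b) = 3 - b
(-5 + 10)² + g(-14)*√(213 - 64) = (-5 + 10)² + (3 - 1*(-14))*√(213 - 64) = 5² + (3 + 14)*√149 = 25 + 17*√149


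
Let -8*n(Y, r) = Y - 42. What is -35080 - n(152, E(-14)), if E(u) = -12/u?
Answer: -140265/4 ≈ -35066.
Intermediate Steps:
n(Y, r) = 21/4 - Y/8 (n(Y, r) = -(Y - 42)/8 = -(-42 + Y)/8 = 21/4 - Y/8)
-35080 - n(152, E(-14)) = -35080 - (21/4 - ⅛*152) = -35080 - (21/4 - 19) = -35080 - 1*(-55/4) = -35080 + 55/4 = -140265/4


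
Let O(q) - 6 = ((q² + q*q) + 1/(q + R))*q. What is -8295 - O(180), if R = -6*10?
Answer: -23344605/2 ≈ -1.1672e+7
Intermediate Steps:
R = -60
O(q) = 6 + q*(1/(-60 + q) + 2*q²) (O(q) = 6 + ((q² + q*q) + 1/(q - 60))*q = 6 + ((q² + q²) + 1/(-60 + q))*q = 6 + (2*q² + 1/(-60 + q))*q = 6 + (1/(-60 + q) + 2*q²)*q = 6 + q*(1/(-60 + q) + 2*q²))
-8295 - O(180) = -8295 - (-360 - 120*180³ + 2*180⁴ + 7*180)/(-60 + 180) = -8295 - (-360 - 120*5832000 + 2*1049760000 + 1260)/120 = -8295 - (-360 - 699840000 + 2099520000 + 1260)/120 = -8295 - 1399680900/120 = -8295 - 1*23328015/2 = -8295 - 23328015/2 = -23344605/2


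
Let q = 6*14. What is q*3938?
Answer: 330792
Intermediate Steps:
q = 84
q*3938 = 84*3938 = 330792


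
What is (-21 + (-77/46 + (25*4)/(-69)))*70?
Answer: -116515/69 ≈ -1688.6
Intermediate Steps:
(-21 + (-77/46 + (25*4)/(-69)))*70 = (-21 + (-77*1/46 + 100*(-1/69)))*70 = (-21 + (-77/46 - 100/69))*70 = (-21 - 431/138)*70 = -3329/138*70 = -116515/69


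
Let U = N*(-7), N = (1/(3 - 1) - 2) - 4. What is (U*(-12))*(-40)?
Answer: 18480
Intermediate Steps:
N = -11/2 (N = (1/2 - 2) - 4 = (½ - 2) - 4 = -3/2 - 4 = -11/2 ≈ -5.5000)
U = 77/2 (U = -11/2*(-7) = 77/2 ≈ 38.500)
(U*(-12))*(-40) = ((77/2)*(-12))*(-40) = -462*(-40) = 18480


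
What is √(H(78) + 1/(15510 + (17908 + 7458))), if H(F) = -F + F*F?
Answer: √2508777345283/20438 ≈ 77.498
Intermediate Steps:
H(F) = F² - F (H(F) = -F + F² = F² - F)
√(H(78) + 1/(15510 + (17908 + 7458))) = √(78*(-1 + 78) + 1/(15510 + (17908 + 7458))) = √(78*77 + 1/(15510 + 25366)) = √(6006 + 1/40876) = √(245501257/40876) = √2508777345283/20438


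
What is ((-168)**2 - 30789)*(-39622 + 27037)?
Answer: 32280525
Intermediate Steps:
((-168)**2 - 30789)*(-39622 + 27037) = (28224 - 30789)*(-12585) = -2565*(-12585) = 32280525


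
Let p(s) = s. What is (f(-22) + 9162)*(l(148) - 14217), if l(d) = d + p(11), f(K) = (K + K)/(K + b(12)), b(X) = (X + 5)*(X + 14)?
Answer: -4507927314/35 ≈ -1.2880e+8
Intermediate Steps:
b(X) = (5 + X)*(14 + X)
f(K) = 2*K/(442 + K) (f(K) = (K + K)/(K + (70 + 12**2 + 19*12)) = (2*K)/(K + (70 + 144 + 228)) = (2*K)/(K + 442) = (2*K)/(442 + K) = 2*K/(442 + K))
l(d) = 11 + d (l(d) = d + 11 = 11 + d)
(f(-22) + 9162)*(l(148) - 14217) = (2*(-22)/(442 - 22) + 9162)*((11 + 148) - 14217) = (2*(-22)/420 + 9162)*(159 - 14217) = (2*(-22)*(1/420) + 9162)*(-14058) = (-11/105 + 9162)*(-14058) = (961999/105)*(-14058) = -4507927314/35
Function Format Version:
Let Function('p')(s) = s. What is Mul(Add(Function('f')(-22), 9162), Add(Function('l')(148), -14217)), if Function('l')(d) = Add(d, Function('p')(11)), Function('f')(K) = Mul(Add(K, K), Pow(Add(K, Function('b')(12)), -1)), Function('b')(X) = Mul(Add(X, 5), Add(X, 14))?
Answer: Rational(-4507927314, 35) ≈ -1.2880e+8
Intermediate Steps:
Function('b')(X) = Mul(Add(5, X), Add(14, X))
Function('f')(K) = Mul(2, K, Pow(Add(442, K), -1)) (Function('f')(K) = Mul(Add(K, K), Pow(Add(K, Add(70, Pow(12, 2), Mul(19, 12))), -1)) = Mul(Mul(2, K), Pow(Add(K, Add(70, 144, 228)), -1)) = Mul(Mul(2, K), Pow(Add(K, 442), -1)) = Mul(Mul(2, K), Pow(Add(442, K), -1)) = Mul(2, K, Pow(Add(442, K), -1)))
Function('l')(d) = Add(11, d) (Function('l')(d) = Add(d, 11) = Add(11, d))
Mul(Add(Function('f')(-22), 9162), Add(Function('l')(148), -14217)) = Mul(Add(Mul(2, -22, Pow(Add(442, -22), -1)), 9162), Add(Add(11, 148), -14217)) = Mul(Add(Mul(2, -22, Pow(420, -1)), 9162), Add(159, -14217)) = Mul(Add(Mul(2, -22, Rational(1, 420)), 9162), -14058) = Mul(Add(Rational(-11, 105), 9162), -14058) = Mul(Rational(961999, 105), -14058) = Rational(-4507927314, 35)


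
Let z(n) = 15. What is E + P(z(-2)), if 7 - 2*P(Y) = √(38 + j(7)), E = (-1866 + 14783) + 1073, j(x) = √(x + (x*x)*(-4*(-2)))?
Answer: 27987/2 - √(38 + √399)/2 ≈ 13990.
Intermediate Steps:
j(x) = √(x + 8*x²) (j(x) = √(x + x²*8) = √(x + 8*x²))
E = 13990 (E = 12917 + 1073 = 13990)
P(Y) = 7/2 - √(38 + √399)/2 (P(Y) = 7/2 - √(38 + √(7*(1 + 8*7)))/2 = 7/2 - √(38 + √(7*(1 + 56)))/2 = 7/2 - √(38 + √(7*57))/2 = 7/2 - √(38 + √399)/2)
E + P(z(-2)) = 13990 + (7/2 - √(38 + √399)/2) = 27987/2 - √(38 + √399)/2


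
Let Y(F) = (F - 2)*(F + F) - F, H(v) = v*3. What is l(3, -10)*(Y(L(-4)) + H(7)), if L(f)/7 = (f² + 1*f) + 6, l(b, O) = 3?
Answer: 93429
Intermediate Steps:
H(v) = 3*v
L(f) = 42 + 7*f + 7*f² (L(f) = 7*((f² + 1*f) + 6) = 7*((f² + f) + 6) = 7*((f + f²) + 6) = 7*(6 + f + f²) = 42 + 7*f + 7*f²)
Y(F) = -F + 2*F*(-2 + F) (Y(F) = (-2 + F)*(2*F) - F = 2*F*(-2 + F) - F = -F + 2*F*(-2 + F))
l(3, -10)*(Y(L(-4)) + H(7)) = 3*((42 + 7*(-4) + 7*(-4)²)*(-5 + 2*(42 + 7*(-4) + 7*(-4)²)) + 3*7) = 3*((42 - 28 + 7*16)*(-5 + 2*(42 - 28 + 7*16)) + 21) = 3*((42 - 28 + 112)*(-5 + 2*(42 - 28 + 112)) + 21) = 3*(126*(-5 + 2*126) + 21) = 3*(126*(-5 + 252) + 21) = 3*(126*247 + 21) = 3*(31122 + 21) = 3*31143 = 93429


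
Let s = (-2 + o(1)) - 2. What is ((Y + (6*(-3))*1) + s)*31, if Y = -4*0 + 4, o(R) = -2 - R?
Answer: -651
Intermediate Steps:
s = -7 (s = (-2 + (-2 - 1*1)) - 2 = (-2 + (-2 - 1)) - 2 = (-2 - 3) - 2 = -5 - 2 = -7)
Y = 4 (Y = 0 + 4 = 4)
((Y + (6*(-3))*1) + s)*31 = ((4 + (6*(-3))*1) - 7)*31 = ((4 - 18*1) - 7)*31 = ((4 - 18) - 7)*31 = (-14 - 7)*31 = -21*31 = -651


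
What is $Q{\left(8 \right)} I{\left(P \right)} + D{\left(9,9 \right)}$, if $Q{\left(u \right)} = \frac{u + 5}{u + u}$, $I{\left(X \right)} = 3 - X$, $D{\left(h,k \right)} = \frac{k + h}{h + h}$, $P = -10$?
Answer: $\frac{185}{16} \approx 11.563$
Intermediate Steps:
$D{\left(h,k \right)} = \frac{h + k}{2 h}$
$Q{\left(u \right)} = \frac{5 + u}{2 u}$
$Q{\left(8 \right)} I{\left(P \right)} + D{\left(9,9 \right)} = \frac{5 + 8}{2 \cdot 8} \left(3 - -10\right) + \frac{9 + 9}{2 \cdot 9} = \frac{1}{2} \cdot \frac{1}{8} \cdot 13 \left(3 + 10\right) + \frac{1}{2} \cdot \frac{1}{9} \cdot 18 = \frac{13}{16} \cdot 13 + 1 = \frac{169}{16} + 1 = \frac{185}{16}$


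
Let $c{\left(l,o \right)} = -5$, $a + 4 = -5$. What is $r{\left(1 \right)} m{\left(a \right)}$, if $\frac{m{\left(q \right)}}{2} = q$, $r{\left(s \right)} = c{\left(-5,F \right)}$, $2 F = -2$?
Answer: $90$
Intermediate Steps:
$F = -1$ ($F = \frac{1}{2} \left(-2\right) = -1$)
$a = -9$ ($a = -4 - 5 = -9$)
$r{\left(s \right)} = -5$
$m{\left(q \right)} = 2 q$
$r{\left(1 \right)} m{\left(a \right)} = - 5 \cdot 2 \left(-9\right) = \left(-5\right) \left(-18\right) = 90$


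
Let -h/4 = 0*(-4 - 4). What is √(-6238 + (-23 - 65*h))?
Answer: I*√6261 ≈ 79.126*I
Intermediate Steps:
h = 0 (h = -0*(-4 - 4) = -0*(-8) = -4*0 = 0)
√(-6238 + (-23 - 65*h)) = √(-6238 + (-23 - 65*0)) = √(-6238 + (-23 + 0)) = √(-6238 - 23) = √(-6261) = I*√6261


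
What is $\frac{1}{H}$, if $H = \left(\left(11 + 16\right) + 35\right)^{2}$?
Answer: $\frac{1}{3844} \approx 0.00026015$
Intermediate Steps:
$H = 3844$ ($H = \left(27 + 35\right)^{2} = 62^{2} = 3844$)
$\frac{1}{H} = \frac{1}{3844}$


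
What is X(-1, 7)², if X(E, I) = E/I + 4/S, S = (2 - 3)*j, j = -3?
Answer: 625/441 ≈ 1.4172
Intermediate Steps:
S = 3 (S = (2 - 3)*(-3) = -1*(-3) = 3)
X(E, I) = 4/3 + E/I (X(E, I) = E/I + 4/3 = 4/3 + E/I)
X(-1, 7)² = (4/3 - 1/7)² = (4/3 - 1*⅐)² = (4/3 - ⅐)² = (25/21)² = 625/441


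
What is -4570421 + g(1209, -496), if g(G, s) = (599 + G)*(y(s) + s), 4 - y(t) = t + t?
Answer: -3666421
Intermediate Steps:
y(t) = 4 - 2*t (y(t) = 4 - (t + t) = 4 - 2*t)
g(G, s) = (4 - s)*(599 + G) (g(G, s) = (599 + G)*((4 - 2*s) + s) = (599 + G)*(4 - s) = (4 - s)*(599 + G))
-4570421 + g(1209, -496) = -4570421 + (2396 - 599*(-496) + 4*1209 - 1*1209*(-496)) = -4570421 + (2396 + 297104 + 4836 + 599664) = -4570421 + 904000 = -3666421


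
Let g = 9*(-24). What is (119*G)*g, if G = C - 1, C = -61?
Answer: 1593648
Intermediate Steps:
g = -216
G = -62 (G = -61 - 1 = -62)
(119*G)*g = (119*(-62))*(-216) = -7378*(-216) = 1593648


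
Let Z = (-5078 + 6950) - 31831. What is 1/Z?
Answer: -1/29959 ≈ -3.3379e-5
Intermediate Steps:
Z = -29959 (Z = 1872 - 31831 = -29959)
1/Z = 1/(-29959) = -1/29959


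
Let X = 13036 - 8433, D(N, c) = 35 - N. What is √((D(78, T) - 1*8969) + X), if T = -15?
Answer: I*√4409 ≈ 66.4*I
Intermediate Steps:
X = 4603
√((D(78, T) - 1*8969) + X) = √(((35 - 1*78) - 1*8969) + 4603) = √(((35 - 78) - 8969) + 4603) = √((-43 - 8969) + 4603) = √(-9012 + 4603) = √(-4409) = I*√4409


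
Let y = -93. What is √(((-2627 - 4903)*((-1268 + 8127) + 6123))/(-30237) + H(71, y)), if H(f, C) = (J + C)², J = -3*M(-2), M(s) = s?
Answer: √1097328658909/10079 ≈ 103.93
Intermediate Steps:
J = 6 (J = -3*(-2) = 6)
H(f, C) = (6 + C)²
√(((-2627 - 4903)*((-1268 + 8127) + 6123))/(-30237) + H(71, y)) = √(((-2627 - 4903)*((-1268 + 8127) + 6123))/(-30237) + (6 - 93)²) = √(-7530*(6859 + 6123)*(-1/30237) + (-87)²) = √(-7530*12982*(-1/30237) + 7569) = √(-97754460*(-1/30237) + 7569) = √(32584820/10079 + 7569) = √(108872771/10079) = √1097328658909/10079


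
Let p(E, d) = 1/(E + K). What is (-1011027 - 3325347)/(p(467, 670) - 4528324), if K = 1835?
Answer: 3327444316/3474733949 ≈ 0.95761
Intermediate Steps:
p(E, d) = 1/(1835 + E) (p(E, d) = 1/(E + 1835) = 1/(1835 + E))
(-1011027 - 3325347)/(p(467, 670) - 4528324) = (-1011027 - 3325347)/(1/(1835 + 467) - 4528324) = -4336374/(1/2302 - 4528324) = -4336374/(-10424201847/2302) = -4336374*(-2302/10424201847) = 3327444316/3474733949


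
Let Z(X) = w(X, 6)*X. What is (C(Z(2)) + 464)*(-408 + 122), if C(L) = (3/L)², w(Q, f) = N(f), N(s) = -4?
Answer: -4247815/32 ≈ -1.3274e+5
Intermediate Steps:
w(Q, f) = -4
Z(X) = -4*X
C(L) = 9/L²
(C(Z(2)) + 464)*(-408 + 122) = (9/(-4*2)² + 464)*(-408 + 122) = (9/(-8)² + 464)*(-286) = (9*(1/64) + 464)*(-286) = (9/64 + 464)*(-286) = (29705/64)*(-286) = -4247815/32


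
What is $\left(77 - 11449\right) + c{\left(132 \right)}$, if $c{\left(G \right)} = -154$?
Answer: $-11526$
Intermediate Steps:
$\left(77 - 11449\right) + c{\left(132 \right)} = \left(77 - 11449\right) - 154 = -11372 - 154 = -11526$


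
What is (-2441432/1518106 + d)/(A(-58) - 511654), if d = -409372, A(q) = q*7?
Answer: 77684066358/97170169795 ≈ 0.79946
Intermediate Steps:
A(q) = 7*q
(-2441432/1518106 + d)/(A(-58) - 511654) = (-2441432/1518106 - 409372)/(7*(-58) - 511654) = (-2441432*1/1518106 - 409372)/(-406 - 511654) = (-1220716/759053 - 409372)/(-512060) = -310736265432/759053*(-1/512060) = 77684066358/97170169795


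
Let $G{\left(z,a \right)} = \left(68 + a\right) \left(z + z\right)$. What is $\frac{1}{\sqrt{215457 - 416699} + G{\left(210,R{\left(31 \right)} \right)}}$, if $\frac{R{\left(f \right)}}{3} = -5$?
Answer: $\frac{11130}{247854421} - \frac{i \sqrt{201242}}{495708842} \approx 4.4905 \cdot 10^{-5} - 9.0497 \cdot 10^{-7} i$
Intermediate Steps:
$R{\left(f \right)} = -15$ ($R{\left(f \right)} = 3 \left(-5\right) = -15$)
$G{\left(z,a \right)} = 2 z \left(68 + a\right)$ ($G{\left(z,a \right)} = \left(68 + a\right) 2 z = 2 z \left(68 + a\right)$)
$\frac{1}{\sqrt{215457 - 416699} + G{\left(210,R{\left(31 \right)} \right)}} = \frac{1}{\sqrt{215457 - 416699} + 2 \cdot 210 \left(68 - 15\right)} = \frac{1}{\sqrt{-201242} + 2 \cdot 210 \cdot 53} = \frac{1}{i \sqrt{201242} + 22260} = \frac{1}{22260 + i \sqrt{201242}}$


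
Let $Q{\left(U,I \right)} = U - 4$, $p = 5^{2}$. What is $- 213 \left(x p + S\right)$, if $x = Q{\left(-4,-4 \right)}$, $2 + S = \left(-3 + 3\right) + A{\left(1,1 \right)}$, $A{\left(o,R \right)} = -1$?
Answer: $43239$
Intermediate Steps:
$p = 25$
$S = -3$ ($S = -2 + \left(\left(-3 + 3\right) - 1\right) = -2 + \left(0 - 1\right) = -2 - 1 = -3$)
$Q{\left(U,I \right)} = -4 + U$
$x = -8$ ($x = -4 - 4 = -8$)
$- 213 \left(x p + S\right) = - 213 \left(\left(-8\right) 25 - 3\right) = - 213 \left(-200 - 3\right) = \left(-213\right) \left(-203\right) = 43239$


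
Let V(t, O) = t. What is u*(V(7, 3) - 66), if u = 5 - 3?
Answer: -118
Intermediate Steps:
u = 2
u*(V(7, 3) - 66) = 2*(7 - 66) = 2*(-59) = -118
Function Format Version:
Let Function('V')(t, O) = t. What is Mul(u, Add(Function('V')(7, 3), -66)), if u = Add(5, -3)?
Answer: -118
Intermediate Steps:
u = 2
Mul(u, Add(Function('V')(7, 3), -66)) = Mul(2, Add(7, -66)) = Mul(2, -59) = -118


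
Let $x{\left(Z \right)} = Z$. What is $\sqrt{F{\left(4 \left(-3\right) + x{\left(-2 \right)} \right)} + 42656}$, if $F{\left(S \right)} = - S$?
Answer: $\sqrt{42670} \approx 206.57$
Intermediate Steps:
$\sqrt{F{\left(4 \left(-3\right) + x{\left(-2 \right)} \right)} + 42656} = \sqrt{- (4 \left(-3\right) - 2) + 42656} = \sqrt{- (-12 - 2) + 42656} = \sqrt{\left(-1\right) \left(-14\right) + 42656} = \sqrt{14 + 42656} = \sqrt{42670}$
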